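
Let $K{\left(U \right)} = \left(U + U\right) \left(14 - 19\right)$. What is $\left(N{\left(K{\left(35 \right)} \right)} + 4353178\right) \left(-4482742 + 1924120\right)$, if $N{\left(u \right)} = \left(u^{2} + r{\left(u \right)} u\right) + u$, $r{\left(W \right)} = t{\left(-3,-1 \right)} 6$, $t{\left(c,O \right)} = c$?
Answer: $-11466791996616$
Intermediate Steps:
$K{\left(U \right)} = - 10 U$ ($K{\left(U \right)} = 2 U \left(-5\right) = - 10 U$)
$r{\left(W \right)} = -18$ ($r{\left(W \right)} = \left(-3\right) 6 = -18$)
$N{\left(u \right)} = u^{2} - 17 u$ ($N{\left(u \right)} = \left(u^{2} - 18 u\right) + u = u^{2} - 17 u$)
$\left(N{\left(K{\left(35 \right)} \right)} + 4353178\right) \left(-4482742 + 1924120\right) = \left(\left(-10\right) 35 \left(-17 - 350\right) + 4353178\right) \left(-4482742 + 1924120\right) = \left(- 350 \left(-17 - 350\right) + 4353178\right) \left(-2558622\right) = \left(\left(-350\right) \left(-367\right) + 4353178\right) \left(-2558622\right) = \left(128450 + 4353178\right) \left(-2558622\right) = 4481628 \left(-2558622\right) = -11466791996616$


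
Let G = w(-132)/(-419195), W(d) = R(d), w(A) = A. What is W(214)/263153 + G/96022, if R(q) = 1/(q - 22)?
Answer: 23460645961/1016872259466275520 ≈ 2.3071e-8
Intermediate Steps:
R(q) = 1/(-22 + q)
W(d) = 1/(-22 + d)
G = 132/419195 (G = -132/(-419195) = -132*(-1/419195) = 132/419195 ≈ 0.00031489)
W(214)/263153 + G/96022 = 1/((-22 + 214)*263153) + (132/419195)/96022 = (1/263153)/192 + (132/419195)*(1/96022) = (1/192)*(1/263153) + 66/20125971145 = 1/50525376 + 66/20125971145 = 23460645961/1016872259466275520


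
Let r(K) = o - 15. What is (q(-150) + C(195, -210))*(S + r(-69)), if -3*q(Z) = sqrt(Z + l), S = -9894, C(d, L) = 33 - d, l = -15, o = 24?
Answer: 1601370 + 3295*I*sqrt(165) ≈ 1.6014e+6 + 42325.0*I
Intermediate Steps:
r(K) = 9 (r(K) = 24 - 15 = 9)
q(Z) = -sqrt(-15 + Z)/3 (q(Z) = -sqrt(Z - 15)/3 = -sqrt(-15 + Z)/3)
(q(-150) + C(195, -210))*(S + r(-69)) = (-sqrt(-15 - 150)/3 + (33 - 1*195))*(-9894 + 9) = (-I*sqrt(165)/3 + (33 - 195))*(-9885) = (-I*sqrt(165)/3 - 162)*(-9885) = (-162 - I*sqrt(165)/3)*(-9885) = 1601370 + 3295*I*sqrt(165)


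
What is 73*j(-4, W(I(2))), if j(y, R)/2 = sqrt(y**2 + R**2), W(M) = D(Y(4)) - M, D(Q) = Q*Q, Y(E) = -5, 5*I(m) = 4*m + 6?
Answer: 146*sqrt(12721)/5 ≈ 3293.4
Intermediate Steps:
I(m) = 6/5 + 4*m/5 (I(m) = (4*m + 6)/5 = (6 + 4*m)/5 = 6/5 + 4*m/5)
D(Q) = Q**2
W(M) = 25 - M (W(M) = (-5)**2 - M = 25 - M)
j(y, R) = 2*sqrt(R**2 + y**2) (j(y, R) = 2*sqrt(y**2 + R**2) = 2*sqrt(R**2 + y**2))
73*j(-4, W(I(2))) = 73*(2*sqrt((25 - (6/5 + (4/5)*2))**2 + (-4)**2)) = 73*(2*sqrt((25 - (6/5 + 8/5))**2 + 16)) = 73*(2*sqrt((25 - 1*14/5)**2 + 16)) = 73*(2*sqrt((25 - 14/5)**2 + 16)) = 73*(2*sqrt((111/5)**2 + 16)) = 73*(2*sqrt(12321/25 + 16)) = 73*(2*sqrt(12721/25)) = 73*(2*(sqrt(12721)/5)) = 73*(2*sqrt(12721)/5) = 146*sqrt(12721)/5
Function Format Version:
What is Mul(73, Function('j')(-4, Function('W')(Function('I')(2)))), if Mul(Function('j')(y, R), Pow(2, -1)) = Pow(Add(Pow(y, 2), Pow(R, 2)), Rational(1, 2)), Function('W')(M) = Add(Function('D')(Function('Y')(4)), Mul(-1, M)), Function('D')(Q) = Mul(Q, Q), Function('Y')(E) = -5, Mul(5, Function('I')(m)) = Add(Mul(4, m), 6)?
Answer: Mul(Rational(146, 5), Pow(12721, Rational(1, 2))) ≈ 3293.4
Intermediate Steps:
Function('I')(m) = Add(Rational(6, 5), Mul(Rational(4, 5), m)) (Function('I')(m) = Mul(Rational(1, 5), Add(Mul(4, m), 6)) = Mul(Rational(1, 5), Add(6, Mul(4, m))) = Add(Rational(6, 5), Mul(Rational(4, 5), m)))
Function('D')(Q) = Pow(Q, 2)
Function('W')(M) = Add(25, Mul(-1, M)) (Function('W')(M) = Add(Pow(-5, 2), Mul(-1, M)) = Add(25, Mul(-1, M)))
Function('j')(y, R) = Mul(2, Pow(Add(Pow(R, 2), Pow(y, 2)), Rational(1, 2))) (Function('j')(y, R) = Mul(2, Pow(Add(Pow(y, 2), Pow(R, 2)), Rational(1, 2))) = Mul(2, Pow(Add(Pow(R, 2), Pow(y, 2)), Rational(1, 2))))
Mul(73, Function('j')(-4, Function('W')(Function('I')(2)))) = Mul(73, Mul(2, Pow(Add(Pow(Add(25, Mul(-1, Add(Rational(6, 5), Mul(Rational(4, 5), 2)))), 2), Pow(-4, 2)), Rational(1, 2)))) = Mul(73, Mul(2, Pow(Add(Pow(Add(25, Mul(-1, Add(Rational(6, 5), Rational(8, 5)))), 2), 16), Rational(1, 2)))) = Mul(73, Mul(2, Pow(Add(Pow(Add(25, Mul(-1, Rational(14, 5))), 2), 16), Rational(1, 2)))) = Mul(73, Mul(2, Pow(Add(Pow(Add(25, Rational(-14, 5)), 2), 16), Rational(1, 2)))) = Mul(73, Mul(2, Pow(Add(Pow(Rational(111, 5), 2), 16), Rational(1, 2)))) = Mul(73, Mul(2, Pow(Add(Rational(12321, 25), 16), Rational(1, 2)))) = Mul(73, Mul(2, Pow(Rational(12721, 25), Rational(1, 2)))) = Mul(73, Mul(2, Mul(Rational(1, 5), Pow(12721, Rational(1, 2))))) = Mul(73, Mul(Rational(2, 5), Pow(12721, Rational(1, 2)))) = Mul(Rational(146, 5), Pow(12721, Rational(1, 2)))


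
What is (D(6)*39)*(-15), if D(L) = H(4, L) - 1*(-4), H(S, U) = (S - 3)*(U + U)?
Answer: -9360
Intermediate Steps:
H(S, U) = 2*U*(-3 + S) (H(S, U) = (-3 + S)*(2*U) = 2*U*(-3 + S))
D(L) = 4 + 2*L (D(L) = 2*L*(-3 + 4) - 1*(-4) = 2*L*1 + 4 = 2*L + 4 = 4 + 2*L)
(D(6)*39)*(-15) = ((4 + 2*6)*39)*(-15) = ((4 + 12)*39)*(-15) = (16*39)*(-15) = 624*(-15) = -9360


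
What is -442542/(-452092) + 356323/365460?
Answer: 80705544259/41305385580 ≈ 1.9539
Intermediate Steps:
-442542/(-452092) + 356323/365460 = -442542*(-1/452092) + 356323*(1/365460) = 221271/226046 + 356323/365460 = 80705544259/41305385580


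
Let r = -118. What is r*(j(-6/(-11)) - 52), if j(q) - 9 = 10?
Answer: 3894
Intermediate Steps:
j(q) = 19 (j(q) = 9 + 10 = 19)
r*(j(-6/(-11)) - 52) = -118*(19 - 52) = -118*(-33) = 3894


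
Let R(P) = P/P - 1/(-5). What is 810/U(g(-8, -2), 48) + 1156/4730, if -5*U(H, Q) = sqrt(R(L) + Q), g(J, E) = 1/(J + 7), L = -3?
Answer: 578/2365 - 675*sqrt(1230)/41 ≈ -577.15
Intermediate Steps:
g(J, E) = 1/(7 + J)
R(P) = 6/5 (R(P) = 1 - 1*(-1/5) = 1 + 1/5 = 6/5)
U(H, Q) = -sqrt(6/5 + Q)/5
810/U(g(-8, -2), 48) + 1156/4730 = 810/((-sqrt(30 + 25*48)/25)) + 1156/4730 = 810/((-sqrt(30 + 1200)/25)) + 1156*(1/4730) = 810/((-sqrt(1230)/25)) + 578/2365 = 810*(-5*sqrt(1230)/246) + 578/2365 = -675*sqrt(1230)/41 + 578/2365 = 578/2365 - 675*sqrt(1230)/41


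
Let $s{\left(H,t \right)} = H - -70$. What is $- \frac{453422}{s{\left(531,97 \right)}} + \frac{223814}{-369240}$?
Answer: $- \frac{83778025747}{110956620} \approx -755.05$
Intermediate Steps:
$s{\left(H,t \right)} = 70 + H$ ($s{\left(H,t \right)} = H + 70 = 70 + H$)
$- \frac{453422}{s{\left(531,97 \right)}} + \frac{223814}{-369240} = - \frac{453422}{70 + 531} + \frac{223814}{-369240} = - \frac{453422}{601} + 223814 \left(- \frac{1}{369240}\right) = \left(-453422\right) \frac{1}{601} - \frac{111907}{184620} = - \frac{453422}{601} - \frac{111907}{184620} = - \frac{83778025747}{110956620}$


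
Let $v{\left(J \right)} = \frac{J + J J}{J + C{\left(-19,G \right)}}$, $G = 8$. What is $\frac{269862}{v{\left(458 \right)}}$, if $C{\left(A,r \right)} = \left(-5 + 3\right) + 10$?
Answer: $\frac{20959282}{35037} \approx 598.2$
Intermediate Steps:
$C{\left(A,r \right)} = 8$ ($C{\left(A,r \right)} = -2 + 10 = 8$)
$v{\left(J \right)} = \frac{J + J^{2}}{8 + J}$ ($v{\left(J \right)} = \frac{J + J J}{J + 8} = \frac{J + J^{2}}{8 + J}$)
$\frac{269862}{v{\left(458 \right)}} = \frac{269862}{458 \frac{1}{8 + 458} \left(1 + 458\right)} = \frac{269862}{458 \cdot \frac{1}{466} \cdot 459} = \frac{269862}{\frac{105111}{233}} = 269862 \cdot \frac{233}{105111} = \frac{20959282}{35037}$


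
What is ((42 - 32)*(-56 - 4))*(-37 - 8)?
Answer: 27000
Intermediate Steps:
((42 - 32)*(-56 - 4))*(-37 - 8) = (10*(-60))*(-45) = -600*(-45) = 27000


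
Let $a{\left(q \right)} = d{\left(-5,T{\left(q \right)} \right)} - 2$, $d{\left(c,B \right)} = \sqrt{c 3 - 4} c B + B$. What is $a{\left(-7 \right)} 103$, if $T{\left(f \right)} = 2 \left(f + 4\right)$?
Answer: $-824 + 3090 i \sqrt{19} \approx -824.0 + 13469.0 i$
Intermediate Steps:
$T{\left(f \right)} = 8 + 2 f$ ($T{\left(f \right)} = 2 \left(4 + f\right) = 8 + 2 f$)
$d{\left(c,B \right)} = B + B c \sqrt{-4 + 3 c}$ ($d{\left(c,B \right)} = \sqrt{3 c - 4} c B + B = \sqrt{-4 + 3 c} c B + B = c \sqrt{-4 + 3 c} B + B = B c \sqrt{-4 + 3 c} + B = B + B c \sqrt{-4 + 3 c}$)
$a{\left(q \right)} = -2 + \left(1 - 5 i \sqrt{19}\right) \left(8 + 2 q\right)$ ($a{\left(q \right)} = \left(8 + 2 q\right) \left(1 - 5 \sqrt{-4 + 3 \left(-5\right)}\right) - 2 = \left(8 + 2 q\right) \left(1 - 5 \sqrt{-4 - 15}\right) - 2 = \left(8 + 2 q\right) \left(1 - 5 \sqrt{-19}\right) - 2 = \left(8 + 2 q\right) \left(1 - 5 i \sqrt{19}\right) - 2 = \left(1 - 5 i \sqrt{19}\right) \left(8 + 2 q\right) - 2 = -2 + \left(1 - 5 i \sqrt{19}\right) \left(8 + 2 q\right)$)
$a{\left(-7 \right)} 103 = \left(-2 + 2 \left(1 - 5 i \sqrt{19}\right) \left(4 - 7\right)\right) 103 = \left(-2 + 2 \left(1 - 5 i \sqrt{19}\right) \left(-3\right)\right) 103 = \left(-2 - \left(6 - 30 i \sqrt{19}\right)\right) 103 = \left(-8 + 30 i \sqrt{19}\right) 103 = -824 + 3090 i \sqrt{19}$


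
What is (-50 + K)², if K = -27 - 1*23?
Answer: 10000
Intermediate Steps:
K = -50 (K = -27 - 23 = -50)
(-50 + K)² = (-50 - 50)² = (-100)² = 10000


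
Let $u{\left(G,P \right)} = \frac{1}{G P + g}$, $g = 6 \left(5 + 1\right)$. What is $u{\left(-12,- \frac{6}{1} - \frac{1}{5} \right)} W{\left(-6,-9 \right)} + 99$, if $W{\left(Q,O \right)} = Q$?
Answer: $\frac{9103}{92} \approx 98.946$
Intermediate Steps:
$g = 36$ ($g = 6 \cdot 6 = 36$)
$u{\left(G,P \right)} = \frac{1}{36 + G P}$ ($u{\left(G,P \right)} = \frac{1}{G P + 36} = \frac{1}{36 + G P}$)
$u{\left(-12,- \frac{6}{1} - \frac{1}{5} \right)} W{\left(-6,-9 \right)} + 99 = \frac{1}{36 - 12 \left(- \frac{6}{1} - \frac{1}{5}\right)} \left(-6\right) + 99 = \frac{1}{36 - 12 \left(\left(-6\right) 1 - \frac{1}{5}\right)} \left(-6\right) + 99 = \frac{1}{36 - 12 \left(-6 - \frac{1}{5}\right)} \left(-6\right) + 99 = \frac{1}{36 - - \frac{372}{5}} \left(-6\right) + 99 = \frac{1}{36 + \frac{372}{5}} \left(-6\right) + 99 = \frac{1}{\frac{552}{5}} \left(-6\right) + 99 = \frac{5}{552} \left(-6\right) + 99 = - \frac{5}{92} + 99 = \frac{9103}{92}$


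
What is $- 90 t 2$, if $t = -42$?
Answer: $7560$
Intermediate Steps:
$- 90 t 2 = \left(-90\right) \left(-42\right) 2 = 3780 \cdot 2 = 7560$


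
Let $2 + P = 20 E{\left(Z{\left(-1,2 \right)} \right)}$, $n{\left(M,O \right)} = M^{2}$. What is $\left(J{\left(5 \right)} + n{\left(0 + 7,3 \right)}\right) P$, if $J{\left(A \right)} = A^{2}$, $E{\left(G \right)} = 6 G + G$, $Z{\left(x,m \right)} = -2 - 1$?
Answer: $-31228$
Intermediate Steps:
$Z{\left(x,m \right)} = -3$ ($Z{\left(x,m \right)} = -2 - 1 = -3$)
$E{\left(G \right)} = 7 G$
$P = -422$ ($P = -2 + 20 \cdot 7 \left(-3\right) = -2 + 20 \left(-21\right) = -2 - 420 = -422$)
$\left(J{\left(5 \right)} + n{\left(0 + 7,3 \right)}\right) P = \left(5^{2} + \left(0 + 7\right)^{2}\right) \left(-422\right) = \left(25 + 7^{2}\right) \left(-422\right) = \left(25 + 49\right) \left(-422\right) = 74 \left(-422\right) = -31228$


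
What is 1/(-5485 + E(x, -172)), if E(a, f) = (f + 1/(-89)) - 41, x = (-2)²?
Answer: -89/507123 ≈ -0.00017550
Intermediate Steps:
x = 4
E(a, f) = -3650/89 + f (E(a, f) = (f - 1/89) - 41 = (-1/89 + f) - 41 = -3650/89 + f)
1/(-5485 + E(x, -172)) = 1/(-5485 + (-3650/89 - 172)) = 1/(-5485 - 18958/89) = 1/(-507123/89) = -89/507123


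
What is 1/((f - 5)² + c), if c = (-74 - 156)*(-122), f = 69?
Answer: 1/32156 ≈ 3.1098e-5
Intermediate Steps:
c = 28060 (c = -230*(-122) = 28060)
1/((f - 5)² + c) = 1/((69 - 5)² + 28060) = 1/(64² + 28060) = 1/(4096 + 28060) = 1/32156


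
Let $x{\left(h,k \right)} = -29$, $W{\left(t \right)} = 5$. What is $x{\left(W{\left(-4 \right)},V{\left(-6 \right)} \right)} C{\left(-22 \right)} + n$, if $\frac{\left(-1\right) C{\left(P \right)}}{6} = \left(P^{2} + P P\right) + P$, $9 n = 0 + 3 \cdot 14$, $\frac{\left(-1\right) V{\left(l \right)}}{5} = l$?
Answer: $\frac{493826}{3} \approx 1.6461 \cdot 10^{5}$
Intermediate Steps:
$V{\left(l \right)} = - 5 l$
$n = \frac{14}{3}$ ($n = \frac{0 + 3 \cdot 14}{9} = \frac{0 + 42}{9} = \frac{1}{9} \cdot 42 = \frac{14}{3} \approx 4.6667$)
$C{\left(P \right)} = - 12 P^{2} - 6 P$ ($C{\left(P \right)} = - 6 \left(\left(P^{2} + P P\right) + P\right) = - 6 \left(\left(P^{2} + P^{2}\right) + P\right) = - 6 \left(2 P^{2} + P\right) = - 6 \left(P + 2 P^{2}\right) = - 12 P^{2} - 6 P$)
$x{\left(W{\left(-4 \right)},V{\left(-6 \right)} \right)} C{\left(-22 \right)} + n = - 29 \left(\left(-6\right) \left(-22\right) \left(1 + 2 \left(-22\right)\right)\right) + \frac{14}{3} = - 29 \left(\left(-6\right) \left(-22\right) \left(1 - 44\right)\right) + \frac{14}{3} = - 29 \left(\left(-6\right) \left(-22\right) \left(-43\right)\right) + \frac{14}{3} = \left(-29\right) \left(-5676\right) + \frac{14}{3} = 164604 + \frac{14}{3} = \frac{493826}{3}$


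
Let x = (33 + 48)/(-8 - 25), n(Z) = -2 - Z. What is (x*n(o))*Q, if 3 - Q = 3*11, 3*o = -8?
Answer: 540/11 ≈ 49.091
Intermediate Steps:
o = -8/3 (o = (⅓)*(-8) = -8/3 ≈ -2.6667)
Q = -30 (Q = 3 - 3*11 = 3 - 1*33 = 3 - 33 = -30)
x = -27/11 (x = 81/(-33) = 81*(-1/33) = -27/11 ≈ -2.4545)
(x*n(o))*Q = -27*(-2 - 1*(-8/3))/11*(-30) = -27*(-2 + 8/3)/11*(-30) = -27/11*⅔*(-30) = -18/11*(-30) = 540/11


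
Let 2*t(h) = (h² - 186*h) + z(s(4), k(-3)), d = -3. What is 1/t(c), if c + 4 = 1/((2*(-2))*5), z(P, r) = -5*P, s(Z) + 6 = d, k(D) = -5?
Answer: 800/325881 ≈ 0.0024549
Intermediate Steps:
s(Z) = -9 (s(Z) = -6 - 3 = -9)
c = -81/20 (c = -4 + 1/((2*(-2))*5) = -4 + 1/(-4*5) = -4 + 1/(-20) = -4 - 1/20 = -81/20 ≈ -4.0500)
t(h) = 45/2 + h²/2 - 93*h (t(h) = ((h² - 186*h) - 5*(-9))/2 = ((h² - 186*h) + 45)/2 = (45 + h² - 186*h)/2 = 45/2 + h²/2 - 93*h)
1/t(c) = 1/(45/2 + (-81/20)²/2 - 93*(-81/20)) = 1/(45/2 + (½)*(6561/400) + 7533/20) = 1/(45/2 + 6561/800 + 7533/20) = 1/(325881/800) = 800/325881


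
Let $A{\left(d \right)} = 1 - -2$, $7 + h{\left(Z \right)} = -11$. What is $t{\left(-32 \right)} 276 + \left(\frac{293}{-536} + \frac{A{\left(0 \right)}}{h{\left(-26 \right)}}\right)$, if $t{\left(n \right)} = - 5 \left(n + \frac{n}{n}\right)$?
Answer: $\frac{68789093}{1608} \approx 42779.0$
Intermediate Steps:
$h{\left(Z \right)} = -18$ ($h{\left(Z \right)} = -7 - 11 = -18$)
$A{\left(d \right)} = 3$ ($A{\left(d \right)} = 1 + 2 = 3$)
$t{\left(n \right)} = -5 - 5 n$ ($t{\left(n \right)} = - 5 \left(n + 1\right) = - 5 \left(1 + n\right) = -5 - 5 n$)
$t{\left(-32 \right)} 276 + \left(\frac{293}{-536} + \frac{A{\left(0 \right)}}{h{\left(-26 \right)}}\right) = \left(-5 - -160\right) 276 + \left(\frac{293}{-536} + \frac{3}{-18}\right) = \left(-5 + 160\right) 276 + \left(293 \left(- \frac{1}{536}\right) + 3 \left(- \frac{1}{18}\right)\right) = 155 \cdot 276 - \frac{1147}{1608} = 42780 - \frac{1147}{1608} = \frac{68789093}{1608}$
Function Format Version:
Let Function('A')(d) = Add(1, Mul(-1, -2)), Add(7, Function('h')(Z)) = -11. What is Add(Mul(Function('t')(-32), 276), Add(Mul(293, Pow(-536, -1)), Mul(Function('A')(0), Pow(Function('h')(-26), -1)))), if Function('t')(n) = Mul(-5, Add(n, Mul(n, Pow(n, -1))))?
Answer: Rational(68789093, 1608) ≈ 42779.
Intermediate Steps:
Function('h')(Z) = -18 (Function('h')(Z) = Add(-7, -11) = -18)
Function('A')(d) = 3 (Function('A')(d) = Add(1, 2) = 3)
Function('t')(n) = Add(-5, Mul(-5, n)) (Function('t')(n) = Mul(-5, Add(n, 1)) = Mul(-5, Add(1, n)) = Add(-5, Mul(-5, n)))
Add(Mul(Function('t')(-32), 276), Add(Mul(293, Pow(-536, -1)), Mul(Function('A')(0), Pow(Function('h')(-26), -1)))) = Add(Mul(Add(-5, Mul(-5, -32)), 276), Add(Mul(293, Pow(-536, -1)), Mul(3, Pow(-18, -1)))) = Add(Mul(Add(-5, 160), 276), Add(Mul(293, Rational(-1, 536)), Mul(3, Rational(-1, 18)))) = Add(Mul(155, 276), Add(Rational(-293, 536), Rational(-1, 6))) = Add(42780, Rational(-1147, 1608)) = Rational(68789093, 1608)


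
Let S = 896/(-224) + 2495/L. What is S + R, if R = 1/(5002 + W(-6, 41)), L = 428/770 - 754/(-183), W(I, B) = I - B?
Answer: 864486380687/1632434660 ≈ 529.57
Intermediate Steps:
L = 329452/70455 (L = 428*(1/770) - 754*(-1/183) = 214/385 + 754/183 = 329452/70455 ≈ 4.6761)
R = 1/4955 (R = 1/(5002 + (-6 - 1*41)) = 1/(5002 + (-6 - 41)) = 1/(5002 - 47) = 1/4955 ≈ 0.00020182)
S = 174467417/329452 (S = 896/(-224) + 2495/(329452/70455) = 896*(-1/224) + 2495*(70455/329452) = -4 + 175785225/329452 = 174467417/329452 ≈ 529.57)
S + R = 174467417/329452 + 1/4955 = 864486380687/1632434660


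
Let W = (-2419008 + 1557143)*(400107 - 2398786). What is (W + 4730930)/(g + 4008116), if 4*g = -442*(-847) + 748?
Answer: 3445192414530/8203793 ≈ 4.1995e+5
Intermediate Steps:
g = 187561/2 (g = (-442*(-847) + 748)/4 = (374374 + 748)/4 = (1/4)*375122 = 187561/2 ≈ 93781.)
W = 1722591476335 (W = -861865*(-1998679) = 1722591476335)
(W + 4730930)/(g + 4008116) = (1722591476335 + 4730930)/(187561/2 + 4008116) = 1722596207265/(8203793/2) = 1722596207265*(2/8203793) = 3445192414530/8203793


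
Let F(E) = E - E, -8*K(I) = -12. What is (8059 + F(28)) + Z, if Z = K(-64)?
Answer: 16121/2 ≈ 8060.5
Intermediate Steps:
K(I) = 3/2 (K(I) = -1/8*(-12) = 3/2)
Z = 3/2 ≈ 1.5000
F(E) = 0
(8059 + F(28)) + Z = (8059 + 0) + 3/2 = 8059 + 3/2 = 16121/2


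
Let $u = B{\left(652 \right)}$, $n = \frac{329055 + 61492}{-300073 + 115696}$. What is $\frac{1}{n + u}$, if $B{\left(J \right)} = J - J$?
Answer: $- \frac{184377}{390547} \approx -0.4721$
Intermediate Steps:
$n = - \frac{390547}{184377}$ ($n = \frac{390547}{-184377} = 390547 \left(- \frac{1}{184377}\right) = - \frac{390547}{184377} \approx -2.1182$)
$B{\left(J \right)} = 0$
$u = 0$
$\frac{1}{n + u} = \frac{1}{- \frac{390547}{184377} + 0} = \frac{1}{- \frac{390547}{184377}} = - \frac{184377}{390547}$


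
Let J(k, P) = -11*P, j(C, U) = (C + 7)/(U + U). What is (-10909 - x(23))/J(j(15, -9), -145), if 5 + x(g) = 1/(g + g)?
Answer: -100317/14674 ≈ -6.8364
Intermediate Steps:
j(C, U) = (7 + C)/(2*U) (j(C, U) = (7 + C)/((2*U)) = (7 + C)*(1/(2*U)) = (7 + C)/(2*U))
x(g) = -5 + 1/(2*g) (x(g) = -5 + 1/(g + g) = -5 + 1/(2*g))
(-10909 - x(23))/J(j(15, -9), -145) = (-10909 - (-5 + (½)/23))/((-11*(-145))) = (-10909 - (-5 + (½)*(1/23)))/1595 = (-10909 - (-5 + 1/46))*(1/1595) = (-10909 - 1*(-229/46))*(1/1595) = (-10909 + 229/46)*(1/1595) = -501585/46*1/1595 = -100317/14674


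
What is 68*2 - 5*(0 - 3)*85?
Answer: 1411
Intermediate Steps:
68*2 - 5*(0 - 3)*85 = 136 - 5*(-3)*85 = 136 + 15*85 = 136 + 1275 = 1411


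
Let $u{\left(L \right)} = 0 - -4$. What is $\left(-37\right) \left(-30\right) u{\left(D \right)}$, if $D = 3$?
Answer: $4440$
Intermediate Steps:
$u{\left(L \right)} = 4$ ($u{\left(L \right)} = 0 + 4 = 4$)
$\left(-37\right) \left(-30\right) u{\left(D \right)} = \left(-37\right) \left(-30\right) 4 = 1110 \cdot 4 = 4440$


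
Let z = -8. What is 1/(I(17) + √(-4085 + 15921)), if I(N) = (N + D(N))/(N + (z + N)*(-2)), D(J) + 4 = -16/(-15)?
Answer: 3165/2618579 + 450*√2959/2618579 ≈ 0.010557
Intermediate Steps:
D(J) = -44/15 (D(J) = -4 - 16/(-15) = -4 - 16*(-1/15) = -4 + 16/15 = -44/15)
I(N) = (-44/15 + N)/(16 - N) (I(N) = (N - 44/15)/(N + (-8 + N)*(-2)) = (-44/15 + N)/(N + (16 - 2*N)) = (-44/15 + N)/(16 - N))
1/(I(17) + √(-4085 + 15921)) = 1/((44/15 - 1*17)/(-16 + 17) + √(-4085 + 15921)) = 1/((44/15 - 17)/1 + √11836) = 1/(1*(-211/15) + 2*√2959) = 1/(-211/15 + 2*√2959)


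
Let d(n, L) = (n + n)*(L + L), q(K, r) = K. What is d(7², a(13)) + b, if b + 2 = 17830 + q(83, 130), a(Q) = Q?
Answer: 20459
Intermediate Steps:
d(n, L) = 4*L*n (d(n, L) = (2*n)*(2*L) = 4*L*n)
b = 17911 (b = -2 + (17830 + 83) = -2 + 17913 = 17911)
d(7², a(13)) + b = 4*13*7² + 17911 = 4*13*49 + 17911 = 2548 + 17911 = 20459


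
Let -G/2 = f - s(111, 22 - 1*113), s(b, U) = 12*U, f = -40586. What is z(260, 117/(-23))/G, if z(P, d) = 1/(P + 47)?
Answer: 1/24249316 ≈ 4.1238e-8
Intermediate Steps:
z(P, d) = 1/(47 + P)
G = 78988 (G = -2*(-40586 - 12*(22 - 1*113)) = -2*(-40586 - 12*(22 - 113)) = -2*(-40586 - 12*(-91)) = -2*(-40586 - 1*(-1092)) = -2*(-40586 + 1092) = -2*(-39494) = 78988)
z(260, 117/(-23))/G = 1/((47 + 260)*78988) = (1/78988)/307 = (1/307)*(1/78988) = 1/24249316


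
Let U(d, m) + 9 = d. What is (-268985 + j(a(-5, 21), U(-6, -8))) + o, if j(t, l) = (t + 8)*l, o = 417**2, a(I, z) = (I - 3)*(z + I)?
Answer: -93296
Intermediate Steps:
a(I, z) = (-3 + I)*(I + z)
U(d, m) = -9 + d
o = 173889
j(t, l) = l*(8 + t) (j(t, l) = (8 + t)*l = l*(8 + t))
(-268985 + j(a(-5, 21), U(-6, -8))) + o = (-268985 + (-9 - 6)*(8 + ((-5)**2 - 3*(-5) - 3*21 - 5*21))) + 173889 = (-268985 - 15*(8 + (25 + 15 - 63 - 105))) + 173889 = (-268985 - 15*(8 - 128)) + 173889 = (-268985 - 15*(-120)) + 173889 = (-268985 + 1800) + 173889 = -267185 + 173889 = -93296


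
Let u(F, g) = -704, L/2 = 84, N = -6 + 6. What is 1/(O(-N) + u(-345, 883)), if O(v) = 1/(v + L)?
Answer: -168/118271 ≈ -0.0014205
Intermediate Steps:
N = 0
L = 168 (L = 2*84 = 168)
O(v) = 1/(168 + v) (O(v) = 1/(v + 168) = 1/(168 + v))
1/(O(-N) + u(-345, 883)) = 1/(1/(168 - 1*0) - 704) = 1/(1/(168 + 0) - 704) = 1/(1/168 - 704) = 1/(-118271/168) = -168/118271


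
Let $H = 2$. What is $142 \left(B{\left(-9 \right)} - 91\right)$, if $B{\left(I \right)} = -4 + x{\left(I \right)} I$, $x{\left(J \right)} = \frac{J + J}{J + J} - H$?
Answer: $-12212$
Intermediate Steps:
$x{\left(J \right)} = -1$ ($x{\left(J \right)} = \frac{J + J}{J + J} - 2 = \frac{2 J}{2 J} - 2 = 2 J \frac{1}{2 J} - 2 = 1 - 2 = -1$)
$B{\left(I \right)} = -4 - I$
$142 \left(B{\left(-9 \right)} - 91\right) = 142 \left(\left(-4 - -9\right) - 91\right) = 142 \left(\left(-4 + 9\right) - 91\right) = 142 \left(5 - 91\right) = 142 \left(-86\right) = -12212$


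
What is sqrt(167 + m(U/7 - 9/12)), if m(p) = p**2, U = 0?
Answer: sqrt(2681)/4 ≈ 12.945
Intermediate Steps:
sqrt(167 + m(U/7 - 9/12)) = sqrt(167 + (0/7 - 9/12)**2) = sqrt(167 + (0*(1/7) - 9*1/12)**2) = sqrt(167 + (0 - 3/4)**2) = sqrt(167 + (-3/4)**2) = sqrt(167 + 9/16) = sqrt(2681/16) = sqrt(2681)/4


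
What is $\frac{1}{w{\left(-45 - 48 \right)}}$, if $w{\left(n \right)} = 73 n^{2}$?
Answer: $\frac{1}{631377} \approx 1.5838 \cdot 10^{-6}$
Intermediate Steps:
$\frac{1}{w{\left(-45 - 48 \right)}} = \frac{1}{73 \left(-45 - 48\right)^{2}} = \frac{1}{73 \left(-93\right)^{2}} = \frac{1}{73 \cdot 8649} = \frac{1}{631377}$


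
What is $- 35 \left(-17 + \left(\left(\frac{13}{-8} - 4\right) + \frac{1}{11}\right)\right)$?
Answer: $\frac{69405}{88} \approx 788.69$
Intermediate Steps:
$- 35 \left(-17 + \left(\left(\frac{13}{-8} - 4\right) + \frac{1}{11}\right)\right) = - 35 \left(-17 + \left(\left(13 \left(- \frac{1}{8}\right) - 4\right) + \frac{1}{11}\right)\right) = - 35 \left(-17 + \left(\left(- \frac{13}{8} - 4\right) + \frac{1}{11}\right)\right) = - 35 \left(-17 + \left(- \frac{45}{8} + \frac{1}{11}\right)\right) = - 35 \left(-17 - \frac{487}{88}\right) = \left(-35\right) \left(- \frac{1983}{88}\right) = \frac{69405}{88}$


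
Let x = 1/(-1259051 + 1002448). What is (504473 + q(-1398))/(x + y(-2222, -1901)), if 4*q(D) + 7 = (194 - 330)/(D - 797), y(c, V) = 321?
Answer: 1136560816415733/723204754360 ≈ 1571.6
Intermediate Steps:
x = -1/256603 (x = 1/(-256603) = -1/256603 ≈ -3.8971e-6)
q(D) = -7/4 - 34/(-797 + D) (q(D) = -7/4 + ((194 - 330)/(D - 797))/4 = -7/4 + (-136/(-797 + D))/4 = -7/4 - 34/(-797 + D))
(504473 + q(-1398))/(x + y(-2222, -1901)) = (504473 + (5443 - 7*(-1398))/(4*(-797 - 1398)))/(-1/256603 + 321) = (504473 + (¼)*(5443 + 9786)/(-2195))/(82369562/256603) = (504473 + (¼)*(-1/2195)*15229)*(256603/82369562) = (504473 - 15229/8780)*(256603/82369562) = (4429257711/8780)*(256603/82369562) = 1136560816415733/723204754360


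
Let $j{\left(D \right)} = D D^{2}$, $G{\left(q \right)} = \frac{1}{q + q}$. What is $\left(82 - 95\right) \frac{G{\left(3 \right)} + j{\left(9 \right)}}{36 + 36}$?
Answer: $- \frac{56875}{432} \approx -131.66$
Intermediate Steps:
$G{\left(q \right)} = \frac{1}{2 q}$
$j{\left(D \right)} = D^{3}$
$\left(82 - 95\right) \frac{G{\left(3 \right)} + j{\left(9 \right)}}{36 + 36} = \left(82 - 95\right) \frac{\frac{1}{2 \cdot 3} + 9^{3}}{36 + 36} = - 13 \frac{\frac{1}{2} \cdot \frac{1}{3} + 729}{72} = - 13 \left(\frac{1}{6} + 729\right) \frac{1}{72} = - 13 \cdot \frac{4375}{6} \cdot \frac{1}{72} = \left(-13\right) \frac{4375}{432} = - \frac{56875}{432}$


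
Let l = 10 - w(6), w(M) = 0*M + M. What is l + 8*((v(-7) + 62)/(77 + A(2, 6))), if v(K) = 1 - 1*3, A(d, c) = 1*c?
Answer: 812/83 ≈ 9.7831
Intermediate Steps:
A(d, c) = c
v(K) = -2 (v(K) = 1 - 3 = -2)
w(M) = M (w(M) = 0 + M = M)
l = 4 (l = 10 - 1*6 = 10 - 6 = 4)
l + 8*((v(-7) + 62)/(77 + A(2, 6))) = 4 + 8*((-2 + 62)/(77 + 6)) = 4 + 8*(60/83) = 4 + 480/83 = 812/83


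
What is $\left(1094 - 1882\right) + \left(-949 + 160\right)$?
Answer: $-1577$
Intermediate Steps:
$\left(1094 - 1882\right) + \left(-949 + 160\right) = -788 - 789 = -1577$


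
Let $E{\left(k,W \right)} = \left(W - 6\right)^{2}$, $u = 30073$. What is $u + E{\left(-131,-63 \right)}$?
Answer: $34834$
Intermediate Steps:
$E{\left(k,W \right)} = \left(-6 + W\right)^{2}$
$u + E{\left(-131,-63 \right)} = 30073 + \left(-6 - 63\right)^{2} = 30073 + \left(-69\right)^{2} = 30073 + 4761 = 34834$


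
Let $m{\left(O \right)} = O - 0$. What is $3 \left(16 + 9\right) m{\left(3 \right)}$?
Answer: $225$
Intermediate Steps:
$m{\left(O \right)} = O$ ($m{\left(O \right)} = O + 0 = O$)
$3 \left(16 + 9\right) m{\left(3 \right)} = 3 \left(16 + 9\right) 3 = 3 \cdot 25 \cdot 3 = 75 \cdot 3 = 225$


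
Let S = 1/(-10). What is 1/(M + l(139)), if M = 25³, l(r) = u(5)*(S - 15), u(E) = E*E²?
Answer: 2/27475 ≈ 7.2793e-5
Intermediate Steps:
S = -⅒ ≈ -0.10000
u(E) = E³
l(r) = -3775/2 (l(r) = 5³*(-⅒ - 15) = 125*(-151/10) = -3775/2)
M = 15625
1/(M + l(139)) = 1/(15625 - 3775/2) = 1/(27475/2) = 2/27475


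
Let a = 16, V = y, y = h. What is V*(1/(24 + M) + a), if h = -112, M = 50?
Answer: -66360/37 ≈ -1793.5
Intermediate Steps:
y = -112
V = -112
V*(1/(24 + M) + a) = -112*(1/(24 + 50) + 16) = -112*(1/74 + 16) = -112*1185/74 = -66360/37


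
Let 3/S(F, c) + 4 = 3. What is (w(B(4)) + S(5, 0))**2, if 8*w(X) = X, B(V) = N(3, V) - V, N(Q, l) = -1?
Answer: 841/64 ≈ 13.141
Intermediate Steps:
S(F, c) = -3 (S(F, c) = 3/(-4 + 3) = 3/(-1) = 3*(-1) = -3)
B(V) = -1 - V
w(X) = X/8
(w(B(4)) + S(5, 0))**2 = ((-1 - 1*4)/8 - 3)**2 = ((-1 - 4)/8 - 3)**2 = ((1/8)*(-5) - 3)**2 = (-5/8 - 3)**2 = (-29/8)**2 = 841/64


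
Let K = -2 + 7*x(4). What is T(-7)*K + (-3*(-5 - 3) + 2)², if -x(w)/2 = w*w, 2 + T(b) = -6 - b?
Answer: 902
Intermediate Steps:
T(b) = -8 - b (T(b) = -2 + (-6 - b) = -8 - b)
x(w) = -2*w² (x(w) = -2*w*w = -2*w²)
K = -226 (K = -2 + 7*(-2*4²) = -2 + 7*(-2*16) = -2 + 7*(-32) = -2 - 224 = -226)
T(-7)*K + (-3*(-5 - 3) + 2)² = (-8 - 1*(-7))*(-226) + (-3*(-5 - 3) + 2)² = (-8 + 7)*(-226) + (-3*(-8) + 2)² = -1*(-226) + (24 + 2)² = 226 + 26² = 226 + 676 = 902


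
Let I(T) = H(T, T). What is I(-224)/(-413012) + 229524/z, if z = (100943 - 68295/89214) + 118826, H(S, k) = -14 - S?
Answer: 1408837972421787/1349613304627042 ≈ 1.0439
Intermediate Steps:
I(T) = -14 - T
z = 6535467757/29738 (z = (100943 - 68295*1/89214) + 118826 = (100943 - 22765/29738) + 118826 = 3001820169/29738 + 118826 = 6535467757/29738 ≈ 2.1977e+5)
I(-224)/(-413012) + 229524/z = (-14 - 1*(-224))/(-413012) + 229524/(6535467757/29738) = (-14 + 224)*(-1/413012) + 229524*(29738/6535467757) = 210*(-1/413012) + 6825584712/6535467757 = -105/206506 + 6825584712/6535467757 = 1408837972421787/1349613304627042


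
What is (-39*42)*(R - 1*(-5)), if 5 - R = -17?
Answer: -44226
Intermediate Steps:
R = 22 (R = 5 - 1*(-17) = 5 + 17 = 22)
(-39*42)*(R - 1*(-5)) = (-39*42)*(22 - 1*(-5)) = -1638*(22 + 5) = -1638*27 = -44226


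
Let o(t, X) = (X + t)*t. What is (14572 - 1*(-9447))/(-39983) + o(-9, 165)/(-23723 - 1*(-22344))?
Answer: 23013931/55136557 ≈ 0.41740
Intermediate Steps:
o(t, X) = t*(X + t)
(14572 - 1*(-9447))/(-39983) + o(-9, 165)/(-23723 - 1*(-22344)) = (14572 - 1*(-9447))/(-39983) + (-9*(165 - 9))/(-23723 - 1*(-22344)) = (14572 + 9447)*(-1/39983) + (-9*156)/(-23723 + 22344) = 24019*(-1/39983) - 1404/(-1379) = -24019/39983 - 1404*(-1/1379) = -24019/39983 + 1404/1379 = 23013931/55136557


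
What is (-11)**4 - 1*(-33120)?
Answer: 47761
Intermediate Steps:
(-11)**4 - 1*(-33120) = 14641 + 33120 = 47761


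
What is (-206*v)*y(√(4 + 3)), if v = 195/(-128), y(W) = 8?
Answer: 20085/8 ≈ 2510.6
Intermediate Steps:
v = -195/128 (v = 195*(-1/128) = -195/128 ≈ -1.5234)
(-206*v)*y(√(4 + 3)) = -206*(-195/128)*8 = (20085/64)*8 = 20085/8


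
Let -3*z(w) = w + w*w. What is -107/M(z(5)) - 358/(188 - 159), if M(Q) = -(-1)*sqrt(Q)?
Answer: -358/29 + 107*I*sqrt(10)/10 ≈ -12.345 + 33.836*I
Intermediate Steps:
z(w) = -w/3 - w**2/3 (z(w) = -(w + w*w)/3 = -(w + w**2)/3 = -w/3 - w**2/3)
M(Q) = sqrt(Q)
-107/M(z(5)) - 358/(188 - 159) = -107*(-I*sqrt(15)/(5*sqrt(1 + 5))) - 358/(188 - 159) = -107*(-I*sqrt(10)/10) - 358/29 = -(-107)*I*sqrt(10)/10 - 358/29 = 107*I*sqrt(10)/10 - 358/29 = -358/29 + 107*I*sqrt(10)/10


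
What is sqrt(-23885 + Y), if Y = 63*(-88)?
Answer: I*sqrt(29429) ≈ 171.55*I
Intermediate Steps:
Y = -5544
sqrt(-23885 + Y) = sqrt(-23885 - 5544) = sqrt(-29429) = I*sqrt(29429)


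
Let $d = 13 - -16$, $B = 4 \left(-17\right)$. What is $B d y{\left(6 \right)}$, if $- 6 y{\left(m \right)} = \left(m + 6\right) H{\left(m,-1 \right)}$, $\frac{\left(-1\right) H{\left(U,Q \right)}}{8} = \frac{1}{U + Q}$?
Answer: $- \frac{31552}{5} \approx -6310.4$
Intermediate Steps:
$B = -68$
$H{\left(U,Q \right)} = - \frac{8}{Q + U}$ ($H{\left(U,Q \right)} = - \frac{8}{U + Q} = - \frac{8}{Q + U}$)
$y{\left(m \right)} = \frac{4 \left(6 + m\right)}{3 \left(-1 + m\right)}$ ($y{\left(m \right)} = - \frac{\left(m + 6\right) \left(- \frac{8}{-1 + m}\right)}{6} = - \frac{\left(6 + m\right) \left(- \frac{8}{-1 + m}\right)}{6} = - \frac{\left(-8\right) \frac{1}{-1 + m} \left(6 + m\right)}{6} = \frac{4 \left(6 + m\right)}{3 \left(-1 + m\right)}$)
$d = 29$ ($d = 13 + 16 = 29$)
$B d y{\left(6 \right)} = \left(-68\right) 29 \frac{4 \left(6 + 6\right)}{3 \left(-1 + 6\right)} = - 1972 \cdot \frac{4}{3} \cdot \frac{1}{5} \cdot 12 = \left(-1972\right) \frac{16}{5} = - \frac{31552}{5}$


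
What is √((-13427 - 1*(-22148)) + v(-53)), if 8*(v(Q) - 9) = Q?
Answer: √139574/4 ≈ 93.399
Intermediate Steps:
v(Q) = 9 + Q/8
√((-13427 - 1*(-22148)) + v(-53)) = √((-13427 - 1*(-22148)) + (9 + (⅛)*(-53))) = √((-13427 + 22148) + (9 - 53/8)) = √(8721 + 19/8) = √(69787/8) = √139574/4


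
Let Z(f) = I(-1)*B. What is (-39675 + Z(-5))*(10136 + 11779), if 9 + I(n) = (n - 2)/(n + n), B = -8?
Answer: -868162725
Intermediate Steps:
I(n) = -9 + (-2 + n)/(2*n) (I(n) = -9 + (n - 2)/(n + n) = -9 + (-2 + n)/((2*n)) = -9 + (-2 + n)*(1/(2*n)) = -9 + (-2 + n)/(2*n))
Z(f) = 60 (Z(f) = (-17/2 - 1/(-1))*(-8) = (-17/2 - 1*(-1))*(-8) = (-17/2 + 1)*(-8) = -15/2*(-8) = 60)
(-39675 + Z(-5))*(10136 + 11779) = (-39675 + 60)*(10136 + 11779) = -39615*21915 = -868162725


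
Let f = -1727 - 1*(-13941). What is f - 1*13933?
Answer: -1719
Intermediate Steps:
f = 12214 (f = -1727 + 13941 = 12214)
f - 1*13933 = 12214 - 1*13933 = 12214 - 13933 = -1719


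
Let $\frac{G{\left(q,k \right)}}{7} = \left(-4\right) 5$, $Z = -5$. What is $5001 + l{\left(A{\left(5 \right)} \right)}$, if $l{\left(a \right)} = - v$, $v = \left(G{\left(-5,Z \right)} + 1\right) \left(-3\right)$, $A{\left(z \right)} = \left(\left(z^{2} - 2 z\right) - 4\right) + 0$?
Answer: $4584$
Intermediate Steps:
$G{\left(q,k \right)} = -140$ ($G{\left(q,k \right)} = 7 \left(\left(-4\right) 5\right) = 7 \left(-20\right) = -140$)
$A{\left(z \right)} = -4 + z^{2} - 2 z$ ($A{\left(z \right)} = \left(-4 + z^{2} - 2 z\right) + 0 = -4 + z^{2} - 2 z$)
$v = 417$ ($v = \left(-140 + 1\right) \left(-3\right) = \left(-139\right) \left(-3\right) = 417$)
$l{\left(a \right)} = -417$ ($l{\left(a \right)} = \left(-1\right) 417 = -417$)
$5001 + l{\left(A{\left(5 \right)} \right)} = 5001 - 417 = 4584$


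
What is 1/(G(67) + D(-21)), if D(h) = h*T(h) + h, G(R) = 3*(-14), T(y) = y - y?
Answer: -1/63 ≈ -0.015873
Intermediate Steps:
T(y) = 0
G(R) = -42
D(h) = h (D(h) = h*0 + h = 0 + h = h)
1/(G(67) + D(-21)) = 1/(-42 - 21) = 1/(-63) = -1/63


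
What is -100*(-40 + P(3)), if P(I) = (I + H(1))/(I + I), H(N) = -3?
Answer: 4000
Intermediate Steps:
P(I) = (-3 + I)/(2*I) (P(I) = (I - 3)/(I + I) = (-3 + I)/((2*I)) = (-3 + I)*(1/(2*I)) = (-3 + I)/(2*I))
-100*(-40 + P(3)) = -100*(-40 + (½)*(-3 + 3)/3) = -100*(-40 + (½)*(⅓)*0) = -100*(-40 + 0) = -100*(-40) = 4000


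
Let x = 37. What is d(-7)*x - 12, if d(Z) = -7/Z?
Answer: 25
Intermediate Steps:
d(-7)*x - 12 = -7/(-7)*37 - 12 = -7*(-⅐)*37 - 12 = 1*37 - 12 = 37 - 12 = 25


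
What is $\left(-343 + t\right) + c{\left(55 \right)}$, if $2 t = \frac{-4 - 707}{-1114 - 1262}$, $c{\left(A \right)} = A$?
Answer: $- \frac{151985}{528} \approx -287.85$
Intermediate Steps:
$t = \frac{79}{528}$ ($t = \frac{\left(-4 - 707\right) \frac{1}{-1114 - 1262}}{2} = \frac{\left(-711\right) \frac{1}{-2376}}{2} = \frac{\left(-711\right) \left(- \frac{1}{2376}\right)}{2} = \frac{1}{2} \cdot \frac{79}{264} = \frac{79}{528} \approx 0.14962$)
$\left(-343 + t\right) + c{\left(55 \right)} = \left(-343 + \frac{79}{528}\right) + 55 = - \frac{181025}{528} + 55 = - \frac{151985}{528}$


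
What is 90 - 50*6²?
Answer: -1710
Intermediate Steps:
90 - 50*6² = 90 - 50*36 = 90 - 1800 = -1710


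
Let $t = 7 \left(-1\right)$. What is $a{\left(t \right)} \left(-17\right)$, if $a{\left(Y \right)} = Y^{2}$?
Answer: $-833$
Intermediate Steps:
$t = -7$
$a{\left(t \right)} \left(-17\right) = \left(-7\right)^{2} \left(-17\right) = 49 \left(-17\right) = -833$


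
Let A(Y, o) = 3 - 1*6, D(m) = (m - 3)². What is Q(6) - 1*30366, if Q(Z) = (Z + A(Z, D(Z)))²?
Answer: -30357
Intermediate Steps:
D(m) = (-3 + m)²
A(Y, o) = -3 (A(Y, o) = 3 - 6 = -3)
Q(Z) = (-3 + Z)² (Q(Z) = (Z - 3)² = (-3 + Z)²)
Q(6) - 1*30366 = (-3 + 6)² - 1*30366 = 3² - 30366 = 9 - 30366 = -30357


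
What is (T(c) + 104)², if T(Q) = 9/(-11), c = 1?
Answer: 1288225/121 ≈ 10646.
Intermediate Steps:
T(Q) = -9/11 (T(Q) = 9*(-1/11) = -9/11)
(T(c) + 104)² = (-9/11 + 104)² = (1135/11)² = 1288225/121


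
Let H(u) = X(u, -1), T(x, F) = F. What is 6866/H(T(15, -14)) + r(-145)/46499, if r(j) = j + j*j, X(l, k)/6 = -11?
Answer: -158942027/1534467 ≈ -103.58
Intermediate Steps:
X(l, k) = -66 (X(l, k) = 6*(-11) = -66)
r(j) = j + j**2
H(u) = -66
6866/H(T(15, -14)) + r(-145)/46499 = 6866/(-66) - 145*(1 - 145)/46499 = 6866*(-1/66) - 145*(-144)*(1/46499) = -3433/33 + 20880*(1/46499) = -3433/33 + 20880/46499 = -158942027/1534467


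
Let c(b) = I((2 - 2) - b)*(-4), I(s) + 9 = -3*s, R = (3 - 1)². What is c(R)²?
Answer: 144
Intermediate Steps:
R = 4 (R = 2² = 4)
I(s) = -9 - 3*s
c(b) = 36 - 12*b (c(b) = (-9 - 3*((2 - 2) - b))*(-4) = (-9 - 3*(0 - b))*(-4) = (-9 - (-3)*b)*(-4) = (-9 + 3*b)*(-4) = 36 - 12*b)
c(R)² = (36 - 12*4)² = (36 - 48)² = (-12)² = 144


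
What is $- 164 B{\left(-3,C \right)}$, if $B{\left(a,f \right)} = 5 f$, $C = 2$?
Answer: $-1640$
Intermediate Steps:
$- 164 B{\left(-3,C \right)} = - 164 \cdot 5 \cdot 2 = \left(-164\right) 10 = -1640$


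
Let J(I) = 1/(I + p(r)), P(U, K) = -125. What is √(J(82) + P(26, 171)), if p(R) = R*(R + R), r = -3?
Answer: I*√12499/10 ≈ 11.18*I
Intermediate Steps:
p(R) = 2*R² (p(R) = R*(2*R) = 2*R²)
J(I) = 1/(18 + I) (J(I) = 1/(I + 2*(-3)²) = 1/(I + 2*9) = 1/(I + 18) = 1/(18 + I))
√(J(82) + P(26, 171)) = √(1/(18 + 82) - 125) = √(1/100 - 125) = √(-12499/100) = I*√12499/10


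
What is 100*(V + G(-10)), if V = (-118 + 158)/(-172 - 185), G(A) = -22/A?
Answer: 74540/357 ≈ 208.80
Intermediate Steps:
V = -40/357 (V = 40/(-357) = 40*(-1/357) = -40/357 ≈ -0.11204)
100*(V + G(-10)) = 100*(-40/357 - 22/(-10)) = 100*(-40/357 - 22*(-⅒)) = 100*(-40/357 + 11/5) = 100*(3727/1785) = 74540/357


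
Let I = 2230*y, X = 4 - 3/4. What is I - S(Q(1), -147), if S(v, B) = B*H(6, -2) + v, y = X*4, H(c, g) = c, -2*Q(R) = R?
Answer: 59745/2 ≈ 29873.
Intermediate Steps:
Q(R) = -R/2
X = 13/4 (X = 4 - 3*¼ = 4 - ¾ = 13/4 ≈ 3.2500)
y = 13 (y = (13/4)*4 = 13)
S(v, B) = v + 6*B (S(v, B) = B*6 + v = 6*B + v = v + 6*B)
I = 28990 (I = 2230*13 = 28990)
I - S(Q(1), -147) = 28990 - (-½*1 + 6*(-147)) = 28990 - (-½ - 882) = 28990 - 1*(-1765/2) = 28990 + 1765/2 = 59745/2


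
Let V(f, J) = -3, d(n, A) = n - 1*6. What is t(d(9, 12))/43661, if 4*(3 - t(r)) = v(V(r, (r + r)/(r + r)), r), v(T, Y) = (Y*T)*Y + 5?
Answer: 17/87322 ≈ 0.00019468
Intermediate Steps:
d(n, A) = -6 + n (d(n, A) = n - 6 = -6 + n)
v(T, Y) = 5 + T*Y² (v(T, Y) = (T*Y)*Y + 5 = T*Y² + 5 = 5 + T*Y²)
t(r) = 7/4 + 3*r²/4 (t(r) = 3 - (5 - 3*r²)/4 = 3 + (-5/4 + 3*r²/4) = 7/4 + 3*r²/4)
t(d(9, 12))/43661 = (7/4 + 3*(-6 + 9)²/4)/43661 = (7/4 + (¾)*3²)*(1/43661) = (7/4 + (¾)*9)*(1/43661) = (7/4 + 27/4)*(1/43661) = (17/2)*(1/43661) = 17/87322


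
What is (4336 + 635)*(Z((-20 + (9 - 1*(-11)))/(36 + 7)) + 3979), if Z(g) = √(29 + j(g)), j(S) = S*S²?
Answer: 19779609 + 4971*√29 ≈ 1.9806e+7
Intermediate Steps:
j(S) = S³
Z(g) = √(29 + g³)
(4336 + 635)*(Z((-20 + (9 - 1*(-11)))/(36 + 7)) + 3979) = (4336 + 635)*(√(29 + ((-20 + (9 - 1*(-11)))/(36 + 7))³) + 3979) = 4971*(√(29 + ((-20 + (9 + 11))/43)³) + 3979) = 4971*(√(29 + ((-20 + 20)*(1/43))³) + 3979) = 4971*(√(29 + (0*(1/43))³) + 3979) = 4971*(√(29 + 0³) + 3979) = 4971*(√(29 + 0) + 3979) = 4971*(√29 + 3979) = 4971*(3979 + √29) = 19779609 + 4971*√29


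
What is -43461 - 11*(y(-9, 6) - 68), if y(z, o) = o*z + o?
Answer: -42185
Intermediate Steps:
y(z, o) = o + o*z
-43461 - 11*(y(-9, 6) - 68) = -43461 - 11*(6*(1 - 9) - 68) = -43461 - 11*(6*(-8) - 68) = -43461 - 11*(-48 - 68) = -43461 - 11*(-116) = -43461 - 1*(-1276) = -43461 + 1276 = -42185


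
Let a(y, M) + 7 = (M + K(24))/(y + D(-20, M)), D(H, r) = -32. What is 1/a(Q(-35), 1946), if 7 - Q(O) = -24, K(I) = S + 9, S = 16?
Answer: -1/1978 ≈ -0.00050556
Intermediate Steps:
K(I) = 25 (K(I) = 16 + 9 = 25)
Q(O) = 31 (Q(O) = 7 - 1*(-24) = 7 + 24 = 31)
a(y, M) = -7 + (25 + M)/(-32 + y) (a(y, M) = -7 + (M + 25)/(y - 32) = -7 + (25 + M)/(-32 + y))
1/a(Q(-35), 1946) = 1/((249 + 1946 - 7*31)/(-32 + 31)) = 1/((249 + 1946 - 217)/(-1)) = 1/(-1*1978) = 1/(-1978) = -1/1978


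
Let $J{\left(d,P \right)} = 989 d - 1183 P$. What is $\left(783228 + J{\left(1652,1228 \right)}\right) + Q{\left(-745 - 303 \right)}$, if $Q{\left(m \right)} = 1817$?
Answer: $966149$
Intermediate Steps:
$J{\left(d,P \right)} = - 1183 P + 989 d$
$\left(783228 + J{\left(1652,1228 \right)}\right) + Q{\left(-745 - 303 \right)} = \left(783228 + \left(\left(-1183\right) 1228 + 989 \cdot 1652\right)\right) + 1817 = \left(783228 + \left(-1452724 + 1633828\right)\right) + 1817 = \left(783228 + 181104\right) + 1817 = 964332 + 1817 = 966149$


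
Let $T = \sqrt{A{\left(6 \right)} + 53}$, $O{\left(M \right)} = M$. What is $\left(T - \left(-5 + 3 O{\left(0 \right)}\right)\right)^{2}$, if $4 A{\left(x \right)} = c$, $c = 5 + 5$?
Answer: $\frac{\left(10 + \sqrt{222}\right)^{2}}{4} \approx 155.0$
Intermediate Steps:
$c = 10$
$A{\left(x \right)} = \frac{5}{2}$ ($A{\left(x \right)} = \frac{1}{4} \cdot 10 = \frac{5}{2}$)
$T = \frac{\sqrt{222}}{2}$ ($T = \sqrt{\frac{5}{2} + 53} = \sqrt{\frac{111}{2}} = \frac{\sqrt{222}}{2} \approx 7.4498$)
$\left(T - \left(-5 + 3 O{\left(0 \right)}\right)\right)^{2} = \left(\frac{\sqrt{222}}{2} + \left(\left(-3\right) 0 + 5\right)\right)^{2} = \left(\frac{\sqrt{222}}{2} + \left(0 + 5\right)\right)^{2} = \left(\frac{\sqrt{222}}{2} + 5\right)^{2} = \left(5 + \frac{\sqrt{222}}{2}\right)^{2}$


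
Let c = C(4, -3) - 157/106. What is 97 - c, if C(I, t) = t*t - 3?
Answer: 9803/106 ≈ 92.481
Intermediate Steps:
C(I, t) = -3 + t² (C(I, t) = t² - 3 = -3 + t²)
c = 479/106 (c = (-3 + (-3)²) - 157/106 = (-3 + 9) - 157*1/106 = 6 - 157/106 = 479/106 ≈ 4.5189)
97 - c = 97 - 1*479/106 = 97 - 479/106 = 9803/106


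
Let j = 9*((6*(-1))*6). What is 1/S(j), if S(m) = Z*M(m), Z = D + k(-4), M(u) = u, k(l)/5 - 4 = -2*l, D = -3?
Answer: -1/18468 ≈ -5.4148e-5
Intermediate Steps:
k(l) = 20 - 10*l (k(l) = 20 + 5*(-2*l) = 20 - 10*l)
Z = 57 (Z = -3 + (20 - 10*(-4)) = -3 + (20 + 40) = -3 + 60 = 57)
j = -324 (j = 9*(-6*6) = 9*(-36) = -324)
S(m) = 57*m
1/S(j) = 1/(57*(-324)) = 1/(-18468) = -1/18468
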